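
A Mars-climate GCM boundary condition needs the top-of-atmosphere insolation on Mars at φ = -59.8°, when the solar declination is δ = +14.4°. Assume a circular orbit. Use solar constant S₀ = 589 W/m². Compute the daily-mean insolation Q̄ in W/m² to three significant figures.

cos H₀ = −tan(-59.8°) tan(+14.400°) = 0.4412, H₀ = 1.1139 rad.
Bracket: H₀ sin φ sin δ + cos φ cos δ sin H₀ = 1.1139×-0.86427×0.24869 + 0.50302×0.96858×0.89743 = -0.239416 + 0.437241 = 0.197825.
Q̄ = (S₀/π) × [bracket] = (589/π) × 0.197825 = 37.09 W/m².

Q̄ ≈ 37.1 W/m²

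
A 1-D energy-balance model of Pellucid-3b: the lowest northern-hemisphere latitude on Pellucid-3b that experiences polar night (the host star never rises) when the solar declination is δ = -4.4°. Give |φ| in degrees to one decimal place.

Polar night requires cos H₀ = −tan φ tan δ ≥ 1, i.e. tan φ tan δ ≤ −1.
The boundary is |tan φ| · |tan δ| = 1, so |φ| = 90° − |δ| = 90° − 4.4° = 85.6° in the northern hemisphere.

|φ| = 85.6°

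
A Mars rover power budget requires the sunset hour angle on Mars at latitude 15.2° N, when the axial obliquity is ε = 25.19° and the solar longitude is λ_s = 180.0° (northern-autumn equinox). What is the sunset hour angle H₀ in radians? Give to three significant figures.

H₀ = 1.57 rad

Solar declination: sin δ = sin ε · sin λ_s = sin 25.19° × sin 180.0° = 0.00000, so δ = +0.000°.
cos H₀ = −tan φ · tan δ = −tan(+15.2°) × tan(+0.000°) = -0.0000, so H₀ = 1.5708 rad = 90.00°.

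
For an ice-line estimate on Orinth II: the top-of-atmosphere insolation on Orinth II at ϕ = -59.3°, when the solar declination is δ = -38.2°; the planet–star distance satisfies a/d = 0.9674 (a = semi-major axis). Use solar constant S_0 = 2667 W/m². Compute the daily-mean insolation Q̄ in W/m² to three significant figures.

Q̄ ≈ 1.33e+03 W/m²

cos h₀ = −tan(-59.3°) tan(-38.200°) = -1.3253 ≤ −1 ⇒ polar day, h₀ = π.
Bracket: h₀ sin ϕ sin δ + cos ϕ cos δ sin h₀ = 3.1416×-0.85985×-0.61841 + 0.51054×0.78586×0.00000 = 1.670514 + 0.000000 = 1.670514.
Inverse-square distance factor (a/d)² = 0.9674² = 0.935863.
Q̄ = (S_0/π) × 0.935863 × [bracket] = (2667/π) × 0.935863 × 1.670514 = 1327 W/m².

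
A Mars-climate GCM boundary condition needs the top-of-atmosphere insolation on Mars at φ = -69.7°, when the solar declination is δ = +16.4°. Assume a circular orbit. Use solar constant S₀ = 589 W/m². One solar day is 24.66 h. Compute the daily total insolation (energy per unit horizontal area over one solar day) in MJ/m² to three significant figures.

0.488 MJ/m²

cos H₀ = −tan(-69.7°) tan(+16.400°) = 0.7956, H₀ = 0.6507 rad.
Bracket: H₀ sin φ sin δ + cos φ cos δ sin H₀ = 0.6507×-0.93789×0.28234 + 0.34694×0.95931×0.60577 = -0.172308 + 0.201614 = 0.029306.
Q̄ = (S₀/π) × [bracket] = (589/π) × 0.029306 = 5.4944 W/m².
Daily total = Q̄ × 24.66 h × 3600 s/h = 5.4944 × 24.66 × 3600 / 10⁶ = 0.4878 MJ/m².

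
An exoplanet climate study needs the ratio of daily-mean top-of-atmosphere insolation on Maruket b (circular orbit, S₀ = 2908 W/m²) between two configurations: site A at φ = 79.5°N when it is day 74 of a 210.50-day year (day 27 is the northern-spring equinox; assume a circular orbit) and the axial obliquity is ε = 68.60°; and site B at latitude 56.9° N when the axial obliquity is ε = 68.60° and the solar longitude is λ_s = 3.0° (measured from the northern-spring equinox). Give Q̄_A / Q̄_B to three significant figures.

— Configuration A (φ=+79.5°):
Solar longitude: λ_s = 360° × (74 − 27)/210.50 = 80.380°.
sin δ = sin 68.60° × sin 80.380° = 0.91796, so δ = +66.630°.
cos H₀ = −tan(+79.5°) tan(+66.630°) = -12.4863 ≤ −1 ⇒ polar day, H₀ = π.
Bracket: H₀ sin φ sin δ + cos φ cos δ sin H₀ = 3.1416×0.98325×0.91796 + 0.18224×0.39667×0.00000 = 2.835558 + 0.000000 = 2.835558.
Q̄ = (S₀/π) × [bracket] = (2908/π) × 2.835558 = 2624.7 W/m².
— Configuration B (φ=+56.9°):
Solar declination: sin δ = sin ε · sin λ_s = sin 68.60° × sin 3.0° = 0.04873, so δ = +2.793°.
cos H₀ = −tan(+56.9°) tan(+2.793°) = -0.0748, H₀ = 1.6457 rad.
Bracket: H₀ sin φ sin δ + cos φ cos δ sin H₀ = 1.6457×0.83772×0.04873 + 0.54610×0.99881×0.99720 = 0.067181 + 0.543923 = 0.611104.
Q̄ = (S₀/π) × [bracket] = (2908/π) × 0.611104 = 565.67 W/m².
Ratio Q̄_A / Q̄_B = 2624.7 / 565.67 = 4.640.

Q̄_A / Q̄_B ≈ 4.64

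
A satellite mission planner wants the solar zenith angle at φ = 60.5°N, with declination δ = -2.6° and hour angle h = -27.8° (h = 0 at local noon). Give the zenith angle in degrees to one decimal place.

cos θ_z = sin φ sin δ + cos φ cos δ cos h = -0.039482 + 0.435140 = 0.395658.
θ_z = arccos(0.395658) = 66.7°.

θ_z = 66.7°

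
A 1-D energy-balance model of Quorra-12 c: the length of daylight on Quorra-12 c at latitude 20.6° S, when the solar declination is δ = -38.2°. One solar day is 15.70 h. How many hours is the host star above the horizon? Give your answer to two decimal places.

cos h₀ = −tan ϕ · tan δ = −tan(-20.6°) × tan(-38.200°) = -0.2958, so h₀ = 1.8711 rad = 107.20°.
Daylight = 2h₀/(2π) × 15.70 h = (1.8711/π) × 15.70 = 9.35 h.

9.35 h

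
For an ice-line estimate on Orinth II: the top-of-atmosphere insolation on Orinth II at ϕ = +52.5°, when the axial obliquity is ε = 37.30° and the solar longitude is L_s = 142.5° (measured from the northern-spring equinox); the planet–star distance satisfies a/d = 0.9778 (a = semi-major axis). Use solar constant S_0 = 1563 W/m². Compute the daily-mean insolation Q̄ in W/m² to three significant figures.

Solar declination: sin δ = sin ε · sin L_s = sin 37.30° × sin 142.5° = 0.36890, so δ = +21.648°.
cos h₀ = −tan(+52.5°) tan(+21.648°) = -0.5172, h₀ = 2.1144 rad.
Bracket: h₀ sin ϕ sin δ + cos ϕ cos δ sin h₀ = 2.1144×0.79335×0.36890 + 0.60876×0.92947×0.85584 = 0.618815 + 0.484255 = 1.103070.
Inverse-square distance factor (a/d)² = 0.9778² = 0.956093.
Q̄ = (S_0/π) × 0.956093 × [bracket] = (1563/π) × 0.956093 × 1.103070 = 524.7 W/m².

Q̄ ≈ 525 W/m²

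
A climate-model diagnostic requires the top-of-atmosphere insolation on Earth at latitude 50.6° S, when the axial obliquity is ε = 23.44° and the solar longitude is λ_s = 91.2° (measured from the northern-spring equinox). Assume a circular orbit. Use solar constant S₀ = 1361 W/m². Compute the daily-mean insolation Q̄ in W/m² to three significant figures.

Solar declination: sin δ = sin ε · sin λ_s = sin 23.44° × sin 91.2° = 0.39770, so δ = +23.435°.
cos H₀ = −tan(-50.6°) tan(+23.435°) = 0.5277, H₀ = 1.0149 rad.
Bracket: H₀ sin φ sin δ + cos φ cos δ sin H₀ = 1.0149×-0.77273×0.39770 + 0.63473×0.91751×0.84943 = -0.311894 + 0.494684 = 0.182790.
Q̄ = (S₀/π) × [bracket] = (1361/π) × 0.182790 = 79.19 W/m².

Q̄ ≈ 79.2 W/m²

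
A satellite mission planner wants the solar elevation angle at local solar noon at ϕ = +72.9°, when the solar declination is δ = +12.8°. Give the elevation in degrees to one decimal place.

At local noon the hour angle is zero, so the zenith angle equals |ϕ − δ| = |+72.9° − (+12.800°)| = 60.100°.
Elevation = 90° − 60.100° = 29.9°.

29.9°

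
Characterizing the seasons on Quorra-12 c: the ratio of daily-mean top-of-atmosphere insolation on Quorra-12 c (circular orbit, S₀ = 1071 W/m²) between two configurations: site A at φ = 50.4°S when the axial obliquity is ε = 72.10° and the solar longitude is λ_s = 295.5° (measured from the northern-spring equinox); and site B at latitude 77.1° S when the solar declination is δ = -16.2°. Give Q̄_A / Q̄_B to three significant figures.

Q̄_A / Q̄_B ≈ 2.43

— Configuration A (φ=-50.4°):
Solar declination: sin δ = sin ε · sin λ_s = sin 72.10° × sin 295.5° = -0.85890, so δ = -59.193°.
cos H₀ = −tan(-50.4°) tan(-59.193°) = -2.0272 ≤ −1 ⇒ polar day, H₀ = π.
Bracket: H₀ sin φ sin δ + cos φ cos δ sin H₀ = 3.1416×-0.77051×-0.85890 + 0.63742×0.51215×0.00000 = 2.079083 + 0.000000 = 2.079083.
Q̄ = (S₀/π) × [bracket] = (1071/π) × 2.079083 = 708.78 W/m².
— Configuration B (φ=-77.1°):
cos H₀ = −tan(-77.1°) tan(-16.200°) = -1.2685 ≤ −1 ⇒ polar day, H₀ = π.
Bracket: H₀ sin φ sin δ + cos φ cos δ sin H₀ = 3.1416×-0.97476×-0.27899 + 0.22325×0.96029×0.00000 = 0.854353 + 0.000000 = 0.854353.
Q̄ = (S₀/π) × [bracket] = (1071/π) × 0.854353 = 291.26 W/m².
Ratio Q̄_A / Q̄_B = 708.78 / 291.26 = 2.433.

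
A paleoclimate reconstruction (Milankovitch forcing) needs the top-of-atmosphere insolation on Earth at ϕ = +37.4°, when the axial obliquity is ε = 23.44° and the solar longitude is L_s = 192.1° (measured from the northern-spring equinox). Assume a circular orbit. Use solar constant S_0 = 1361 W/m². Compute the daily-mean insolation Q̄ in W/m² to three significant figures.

Solar declination: sin δ = sin ε · sin L_s = sin 23.44° × sin 192.1° = -0.08338, so δ = -4.783°.
cos h₀ = −tan(+37.4°) tan(-4.783°) = 0.0640, h₀ = 1.5068 rad.
Bracket: h₀ sin ϕ sin δ + cos ϕ cos δ sin h₀ = 1.5068×0.60738×-0.08338 + 0.79441×0.99652×0.99795 = -0.076309 + 0.790023 = 0.713714.
Q̄ = (S_0/π) × [bracket] = (1361/π) × 0.713714 = 309.2 W/m².

Q̄ ≈ 309 W/m²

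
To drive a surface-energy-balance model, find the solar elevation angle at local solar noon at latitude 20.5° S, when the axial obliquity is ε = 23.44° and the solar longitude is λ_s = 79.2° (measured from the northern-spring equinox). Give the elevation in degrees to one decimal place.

46.5°

Solar declination: sin δ = sin ε · sin λ_s = sin 23.44° × sin 79.2° = 0.39074, so δ = +23.001°.
At local noon the hour angle is zero, so the zenith angle equals |φ − δ| = |-20.5° − (+23.001°)| = 43.501°.
Elevation = 90° − 43.501° = 46.5°.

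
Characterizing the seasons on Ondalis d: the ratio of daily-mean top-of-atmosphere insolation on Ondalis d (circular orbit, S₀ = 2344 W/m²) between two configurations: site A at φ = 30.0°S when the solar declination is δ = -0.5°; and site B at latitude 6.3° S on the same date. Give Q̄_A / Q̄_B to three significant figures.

Q̄_A / Q̄_B ≈ 0.877

— Configuration A (φ=-30.0°):
cos H₀ = −tan(-30.0°) tan(-0.500°) = -0.0050, H₀ = 1.5758 rad.
Bracket: H₀ sin φ sin δ + cos φ cos δ sin H₀ = 1.5758×-0.50000×-0.00873 + 0.86603×0.99996×0.99999 = 0.006878 + 0.865987 = 0.872865.
Q̄ = (S₀/π) × [bracket] = (2344/π) × 0.872865 = 651.26 W/m².
— Configuration B (φ=-6.3°):
cos H₀ = −tan(-6.3°) tan(-0.500°) = -0.0010, H₀ = 1.5718 rad.
Bracket: H₀ sin φ sin δ + cos φ cos δ sin H₀ = 1.5718×-0.10973×-0.00873 + 0.99396×0.99996×1.00000 = 0.001506 + 0.993920 = 0.995426.
Q̄ = (S₀/π) × [bracket] = (2344/π) × 0.995426 = 742.71 W/m².
Ratio Q̄_A / Q̄_B = 651.26 / 742.71 = 0.8769.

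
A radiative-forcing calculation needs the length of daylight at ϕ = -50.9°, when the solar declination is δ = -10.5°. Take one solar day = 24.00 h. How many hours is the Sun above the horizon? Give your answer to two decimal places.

13.76 h

cos h₀ = −tan ϕ · tan δ = −tan(-50.9°) × tan(-10.500°) = -0.2281, so h₀ = 1.8009 rad = 103.18°.
Daylight = 2h₀/(2π) × 24.00 h = (1.8009/π) × 24.00 = 13.76 h.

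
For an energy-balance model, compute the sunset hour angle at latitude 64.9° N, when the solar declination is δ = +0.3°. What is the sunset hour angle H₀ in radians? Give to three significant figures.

H₀ = 1.58 rad

cos H₀ = −tan φ · tan δ = −tan(+64.9°) × tan(+0.300°) = -0.0112, so H₀ = 1.5820 rad = 90.64°.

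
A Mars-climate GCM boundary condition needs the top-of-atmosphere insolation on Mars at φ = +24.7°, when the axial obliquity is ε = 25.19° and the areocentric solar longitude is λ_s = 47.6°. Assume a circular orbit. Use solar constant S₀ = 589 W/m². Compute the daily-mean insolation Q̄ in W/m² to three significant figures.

Q̄ ≈ 202 W/m²

sin δ = sin 25.19° × sin 47.6° = 0.31430, so δ = +18.319°.
cos H₀ = −tan(+24.7°) tan(+18.319°) = -0.1523, H₀ = 1.7237 rad.
Bracket: H₀ sin φ sin δ + cos φ cos δ sin H₀ = 1.7237×0.41787×0.31430 + 0.90851×0.94932×0.98834 = 0.226385 + 0.852410 = 1.078795.
Q̄ = (S₀/π) × [bracket] = (589/π) × 1.078795 = 202.3 W/m².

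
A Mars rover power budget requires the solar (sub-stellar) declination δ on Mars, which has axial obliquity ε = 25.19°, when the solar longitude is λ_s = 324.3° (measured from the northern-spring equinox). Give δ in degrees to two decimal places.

δ = -14.38°

sin δ = sin ε · sin λ_s = sin 25.19° × sin 324.3° = -0.248368.
δ = arcsin(-0.248368) = -14.38°.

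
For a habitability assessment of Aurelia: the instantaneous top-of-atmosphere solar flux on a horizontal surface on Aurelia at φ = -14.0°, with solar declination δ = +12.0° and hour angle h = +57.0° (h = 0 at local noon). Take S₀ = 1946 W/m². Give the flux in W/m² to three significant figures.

908 W/m²

cos θ_z = sin φ sin δ + cos φ cos δ cos h = -0.050298 + 0.516913 = 0.466615.
Flux = S₀ · cos θ_z = 1946 × 0.466615 = 908.0 W/m².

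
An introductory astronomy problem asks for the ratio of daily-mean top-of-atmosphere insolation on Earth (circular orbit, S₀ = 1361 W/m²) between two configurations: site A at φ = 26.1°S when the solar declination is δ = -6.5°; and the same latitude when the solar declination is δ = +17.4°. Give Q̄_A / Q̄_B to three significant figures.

Q̄_A / Q̄_B ≈ 1.47

— Configuration A (φ=-26.1°):
cos H₀ = −tan(-26.1°) tan(-6.500°) = -0.0558, H₀ = 1.6266 rad.
Bracket: H₀ sin φ sin δ + cos φ cos δ sin H₀ = 1.6266×-0.43994×-0.11320 + 0.89803×0.99357×0.99844 = 0.081007 + 0.890864 = 0.971871.
Q̄ = (S₀/π) × [bracket] = (1361/π) × 0.971871 = 421.03 W/m².
— Configuration B (φ=-26.1°):
cos H₀ = −tan(-26.1°) tan(+17.400°) = 0.1535, H₀ = 1.4167 rad.
Bracket: H₀ sin φ sin δ + cos φ cos δ sin H₀ = 1.4167×-0.43994×0.29904 + 0.89803×0.95424×0.98814 = -0.186381 + 0.846773 = 0.660392.
Q̄ = (S₀/π) × [bracket] = (1361/π) × 0.660392 = 286.09 W/m².
Ratio Q̄_A / Q̄_B = 421.03 / 286.09 = 1.472.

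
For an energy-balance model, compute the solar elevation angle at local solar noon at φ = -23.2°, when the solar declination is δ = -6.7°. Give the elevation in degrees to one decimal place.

73.5°

At local noon the hour angle is zero, so the zenith angle equals |φ − δ| = |-23.2° − (-6.700°)| = 16.500°.
Elevation = 90° − 16.500° = 73.5°.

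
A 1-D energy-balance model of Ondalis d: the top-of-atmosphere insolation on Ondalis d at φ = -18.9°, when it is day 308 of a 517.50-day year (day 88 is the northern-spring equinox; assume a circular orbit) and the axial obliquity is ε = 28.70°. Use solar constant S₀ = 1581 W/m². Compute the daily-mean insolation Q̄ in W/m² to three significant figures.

Solar longitude: λ_s = 360° × (308 − 88)/517.50 = 153.043°.
sin δ = sin 28.70° × sin 153.043° = 0.21769, so δ = +12.574°.
cos H₀ = −tan(-18.9°) tan(+12.574°) = 0.0764, H₀ = 1.4944 rad.
Bracket: H₀ sin φ sin δ + cos φ cos δ sin H₀ = 1.4944×-0.32392×0.21769 + 0.94609×0.97602×0.99708 = -0.105376 + 0.920706 = 0.815330.
Q̄ = (S₀/π) × [bracket] = (1581/π) × 0.815330 = 410.3 W/m².

Q̄ ≈ 410 W/m²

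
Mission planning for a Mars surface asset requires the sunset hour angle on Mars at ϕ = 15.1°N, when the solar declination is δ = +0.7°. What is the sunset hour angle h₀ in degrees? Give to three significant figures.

h₀ = 90.2°

cos h₀ = −tan ϕ · tan δ = −tan(+15.1°) × tan(+0.700°) = -0.0033, so h₀ = 1.5741 rad = 90.19°.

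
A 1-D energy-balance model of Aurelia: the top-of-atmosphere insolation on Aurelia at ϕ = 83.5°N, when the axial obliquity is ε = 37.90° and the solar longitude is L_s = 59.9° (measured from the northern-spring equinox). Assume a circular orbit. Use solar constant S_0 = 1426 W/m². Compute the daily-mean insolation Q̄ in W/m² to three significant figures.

Q̄ ≈ 753 W/m²

Solar declination: sin δ = sin ε · sin L_s = sin 37.90° × sin 59.9° = 0.53145, so δ = +32.103°.
cos h₀ = −tan(+83.5°) tan(+32.103°) = -5.5065 ≤ −1 ⇒ polar day, h₀ = π.
Bracket: h₀ sin ϕ sin δ + cos ϕ cos δ sin h₀ = 3.1416×0.99357×0.53145 + 0.11320×0.84709×0.00000 = 1.658868 + 0.000000 = 1.658868.
Q̄ = (S_0/π) × [bracket] = (1426/π) × 1.658868 = 753.0 W/m².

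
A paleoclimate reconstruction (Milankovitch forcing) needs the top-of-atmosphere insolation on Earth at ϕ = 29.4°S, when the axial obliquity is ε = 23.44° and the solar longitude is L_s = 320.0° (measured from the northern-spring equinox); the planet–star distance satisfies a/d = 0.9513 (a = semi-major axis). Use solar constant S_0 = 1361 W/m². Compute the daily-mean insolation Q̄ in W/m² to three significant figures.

Q̄ ≈ 411 W/m²

Solar declination: sin δ = sin ε · sin L_s = sin 23.44° × sin 320.0° = -0.25569, so δ = -14.815°.
cos h₀ = −tan(-29.4°) tan(-14.815°) = -0.1490, h₀ = 1.7204 rad.
Bracket: h₀ sin ϕ sin δ + cos ϕ cos δ sin h₀ = 1.7204×-0.49090×-0.25569 + 0.87121×0.96676×0.98883 = 0.215942 + 0.832843 = 1.048785.
Inverse-square distance factor (a/d)² = 0.9513² = 0.904972.
Q̄ = (S_0/π) × 0.904972 × [bracket] = (1361/π) × 0.904972 × 1.048785 = 411.2 W/m².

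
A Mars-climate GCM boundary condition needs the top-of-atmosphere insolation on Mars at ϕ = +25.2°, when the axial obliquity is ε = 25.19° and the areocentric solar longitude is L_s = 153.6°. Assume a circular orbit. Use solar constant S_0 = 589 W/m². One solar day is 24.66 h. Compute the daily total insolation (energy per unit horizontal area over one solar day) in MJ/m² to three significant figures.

sin δ = sin 25.19° × sin 153.6° = 0.18925, so δ = +10.909°.
cos h₀ = −tan(+25.2°) tan(+10.909°) = -0.0907, h₀ = 1.6616 rad.
Bracket: h₀ sin ϕ sin δ + cos ϕ cos δ sin h₀ = 1.6616×0.42578×0.18925 + 0.90483×0.98193×0.99588 = 0.133890 + 0.884819 = 1.018709.
Q̄ = (S_0/π) × [bracket] = (589/π) × 1.018709 = 190.99 W/m².
Daily total = Q̄ × 24.66 h × 3600 s/h = 190.99 × 24.66 × 3600 / 10⁶ = 16.96 MJ/m².

17.0 MJ/m²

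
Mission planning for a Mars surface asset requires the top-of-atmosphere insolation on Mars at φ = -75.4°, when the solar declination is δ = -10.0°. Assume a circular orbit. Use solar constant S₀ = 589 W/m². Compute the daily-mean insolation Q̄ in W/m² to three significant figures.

Q̄ ≈ 107 W/m²

cos H₀ = −tan(-75.4°) tan(-10.000°) = -0.6769, H₀ = 2.3144 rad.
Bracket: H₀ sin φ sin δ + cos φ cos δ sin H₀ = 2.3144×-0.96771×-0.17365 + 0.25207×0.98481×0.73605 = 0.388918 + 0.182718 = 0.571636.
Q̄ = (S₀/π) × [bracket] = (589/π) × 0.571636 = 107.2 W/m².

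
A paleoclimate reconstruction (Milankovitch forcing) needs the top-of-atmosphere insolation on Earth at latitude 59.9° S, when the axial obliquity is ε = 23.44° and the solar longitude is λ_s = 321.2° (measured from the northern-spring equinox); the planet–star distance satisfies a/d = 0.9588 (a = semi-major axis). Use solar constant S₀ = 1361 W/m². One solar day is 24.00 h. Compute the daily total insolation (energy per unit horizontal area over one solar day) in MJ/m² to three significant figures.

30.0 MJ/m²

Solar declination: sin δ = sin ε · sin λ_s = sin 23.44° × sin 321.2° = -0.24926, so δ = -14.433°.
cos H₀ = −tan(-59.9°) tan(-14.433°) = -0.4440, H₀ = 2.0309 rad.
Bracket: H₀ sin φ sin δ + cos φ cos δ sin H₀ = 2.0309×-0.86515×-0.24926 + 0.50151×0.96844×0.89603 = 0.437958 + 0.435186 = 0.873144.
Inverse-square distance factor (a/d)² = 0.9588² = 0.919297.
Q̄ = (S₀/π) × 0.919297 × [bracket] = (1361/π) × 0.919297 × 0.873144 = 347.74 W/m².
Daily total = Q̄ × 24.00 h × 3600 s/h = 347.74 × 24.00 × 3600 / 10⁶ = 30.04 MJ/m².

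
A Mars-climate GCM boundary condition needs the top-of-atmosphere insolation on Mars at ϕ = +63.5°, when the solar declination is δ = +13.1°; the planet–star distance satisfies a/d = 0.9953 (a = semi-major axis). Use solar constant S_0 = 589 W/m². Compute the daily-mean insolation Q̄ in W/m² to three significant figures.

cos h₀ = −tan(+63.5°) tan(+13.100°) = -0.4667, h₀ = 2.0564 rad.
Bracket: h₀ sin ϕ sin δ + cos ϕ cos δ sin h₀ = 2.0564×0.89493×0.22665 + 0.44620×0.97398×0.88440 = 0.417112 + 0.384351 = 0.801463.
Inverse-square distance factor (a/d)² = 0.9953² = 0.990622.
Q̄ = (S_0/π) × 0.990622 × [bracket] = (589/π) × 0.990622 × 0.801463 = 148.9 W/m².

Q̄ ≈ 149 W/m²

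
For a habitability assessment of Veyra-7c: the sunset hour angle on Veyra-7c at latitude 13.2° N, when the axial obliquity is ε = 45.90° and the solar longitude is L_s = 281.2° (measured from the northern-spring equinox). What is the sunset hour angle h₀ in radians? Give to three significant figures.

Solar declination: sin δ = sin ε · sin L_s = sin 45.90° × sin 281.2° = -0.70445, so δ = -44.785°.
cos h₀ = −tan ϕ · tan δ = −tan(+13.2°) × tan(-44.785°) = 0.2328, so h₀ = 1.3358 rad = 76.54°.

h₀ = 1.34 rad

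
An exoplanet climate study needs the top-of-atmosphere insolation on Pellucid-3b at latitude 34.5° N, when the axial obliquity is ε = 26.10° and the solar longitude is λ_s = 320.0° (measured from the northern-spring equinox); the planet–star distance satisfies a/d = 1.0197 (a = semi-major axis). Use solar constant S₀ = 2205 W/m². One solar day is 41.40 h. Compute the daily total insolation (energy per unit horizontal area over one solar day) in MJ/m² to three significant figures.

60.4 MJ/m²

Solar declination: sin δ = sin ε · sin λ_s = sin 26.10° × sin 320.0° = -0.28279, so δ = -16.427°.
cos H₀ = −tan(+34.5°) tan(-16.427°) = 0.2026, H₀ = 1.3668 rad.
Bracket: H₀ sin φ sin δ + cos φ cos δ sin H₀ = 1.3668×0.56641×-0.28279 + 0.82413×0.95918×0.97926 = -0.218927 + 0.774094 = 0.555167.
Inverse-square distance factor (a/d)² = 1.0197² = 1.039788.
Q̄ = (S₀/π) × 1.039788 × [bracket] = (2205/π) × 1.039788 × 0.555167 = 405.16 W/m².
Daily total = Q̄ × 41.40 h × 3600 s/h = 405.16 × 41.40 × 3600 / 10⁶ = 60.39 MJ/m².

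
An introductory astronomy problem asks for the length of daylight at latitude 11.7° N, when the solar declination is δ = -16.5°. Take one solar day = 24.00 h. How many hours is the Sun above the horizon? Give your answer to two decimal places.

cos H₀ = −tan φ · tan δ = −tan(+11.7°) × tan(-16.500°) = 0.0613, so H₀ = 1.5094 rad = 86.48°.
Daylight = 2H₀/(2π) × 24.00 h = (1.5094/π) × 24.00 = 11.53 h.

11.53 h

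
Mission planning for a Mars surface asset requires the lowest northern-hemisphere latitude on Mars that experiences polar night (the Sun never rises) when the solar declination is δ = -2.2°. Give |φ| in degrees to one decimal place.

Polar night requires cos H₀ = −tan φ tan δ ≥ 1, i.e. tan φ tan δ ≤ −1.
The boundary is |tan φ| · |tan δ| = 1, so |φ| = 90° − |δ| = 90° − 2.2° = 87.8° in the northern hemisphere.

|φ| = 87.8°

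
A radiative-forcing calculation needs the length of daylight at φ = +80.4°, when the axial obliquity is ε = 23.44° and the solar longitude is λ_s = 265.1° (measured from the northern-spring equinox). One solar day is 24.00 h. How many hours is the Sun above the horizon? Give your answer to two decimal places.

0.00 h

Solar declination: sin δ = sin ε · sin λ_s = sin 23.44° × sin 265.1° = -0.39633, so δ = -23.349°.
cos H₀ = −tan φ · tan δ = 2.5523 ≥ 1, so the Sun never rises (polar night) and H₀ = 0.
Daylight = 2H₀/(2π) × 24.00 h = (0.0000/π) × 24.00 = 0.00 h.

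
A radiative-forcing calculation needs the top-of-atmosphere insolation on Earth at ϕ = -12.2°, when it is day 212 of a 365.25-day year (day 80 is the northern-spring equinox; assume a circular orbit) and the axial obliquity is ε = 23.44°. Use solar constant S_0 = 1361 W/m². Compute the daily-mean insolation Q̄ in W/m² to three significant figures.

Solar longitude: L_s = 360° × (212 − 80)/365.25 = 130.103°.
sin δ = sin 23.44° × sin 130.103° = 0.30427, so δ = +17.714°.
cos h₀ = −tan(-12.2°) tan(+17.714°) = 0.0691, h₀ = 1.5017 rad.
Bracket: h₀ sin ϕ sin δ + cos ϕ cos δ sin h₀ = 1.5017×-0.21132×0.30427 + 0.97742×0.95259×0.99761 = -0.096557 + 0.928855 = 0.832298.
Q̄ = (S_0/π) × [bracket] = (1361/π) × 0.832298 = 360.6 W/m².

Q̄ ≈ 361 W/m²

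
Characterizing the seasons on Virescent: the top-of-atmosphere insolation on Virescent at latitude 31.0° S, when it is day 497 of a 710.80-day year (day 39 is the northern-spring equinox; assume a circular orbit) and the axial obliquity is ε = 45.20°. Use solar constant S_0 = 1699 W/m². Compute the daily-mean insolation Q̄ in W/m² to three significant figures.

Q̄ ≈ 661 W/m²

Solar longitude: L_s = 360° × (497 − 39)/710.80 = 231.964°.
sin δ = sin 45.20° × sin 231.964° = -0.55887, so δ = -33.978°.
cos h₀ = −tan(-31.0°) tan(-33.978°) = -0.4050, h₀ = 1.9877 rad.
Bracket: h₀ sin ϕ sin δ + cos ϕ cos δ sin h₀ = 1.9877×-0.51504×-0.55887 + 0.85717×0.82925×0.91434 = 0.572140 + 0.649920 = 1.222060.
Q̄ = (S_0/π) × [bracket] = (1699/π) × 1.222060 = 660.9 W/m².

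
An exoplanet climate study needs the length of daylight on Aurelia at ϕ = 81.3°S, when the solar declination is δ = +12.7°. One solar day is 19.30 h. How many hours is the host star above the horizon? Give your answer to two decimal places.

0.00 h

cos h₀ = −tan ϕ · tan δ = 1.4727 ≥ 1, so the host star never rises (polar night) and h₀ = 0.
Daylight = 2h₀/(2π) × 19.30 h = (0.0000/π) × 19.30 = 0.00 h.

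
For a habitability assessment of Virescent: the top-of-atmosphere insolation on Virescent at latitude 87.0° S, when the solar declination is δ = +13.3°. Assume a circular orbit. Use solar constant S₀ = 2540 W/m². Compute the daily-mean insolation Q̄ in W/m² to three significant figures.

Q̄ ≈ 0.00 W/m²

cos H₀ = −tan(-87.0°) tan(+13.300°) = 4.5106 ≥ 1 ⇒ polar night, H₀ = 0 and Q̄ = 0.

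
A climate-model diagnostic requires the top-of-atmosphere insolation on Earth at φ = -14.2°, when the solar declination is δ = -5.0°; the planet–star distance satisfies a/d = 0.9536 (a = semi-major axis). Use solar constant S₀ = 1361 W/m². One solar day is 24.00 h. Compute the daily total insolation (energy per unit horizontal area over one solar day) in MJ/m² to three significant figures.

cos H₀ = −tan(-14.2°) tan(-5.000°) = -0.0221, H₀ = 1.5929 rad.
Bracket: H₀ sin φ sin δ + cos φ cos δ sin H₀ = 1.5929×-0.24531×-0.08716 + 0.96945×0.99619×0.99975 = 0.034058 + 0.965515 = 0.999573.
Inverse-square distance factor (a/d)² = 0.9536² = 0.909353.
Q̄ = (S₀/π) × 0.909353 × [bracket] = (1361/π) × 0.909353 × 0.999573 = 393.78 W/m².
Daily total = Q̄ × 24.00 h × 3600 s/h = 393.78 × 24.00 × 3600 / 10⁶ = 34.02 MJ/m².

34.0 MJ/m²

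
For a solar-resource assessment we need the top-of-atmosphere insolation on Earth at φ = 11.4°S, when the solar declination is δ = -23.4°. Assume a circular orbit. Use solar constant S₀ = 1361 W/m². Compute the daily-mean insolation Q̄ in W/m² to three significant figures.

cos H₀ = −tan(-11.4°) tan(-23.400°) = -0.0873, H₀ = 1.6582 rad.
Bracket: H₀ sin φ sin δ + cos φ cos δ sin H₀ = 1.6582×-0.19766×-0.39715 + 0.98027×0.91775×0.99619 = 0.130170 + 0.896215 = 1.026385.
Q̄ = (S₀/π) × [bracket] = (1361/π) × 1.026385 = 444.7 W/m².

Q̄ ≈ 445 W/m²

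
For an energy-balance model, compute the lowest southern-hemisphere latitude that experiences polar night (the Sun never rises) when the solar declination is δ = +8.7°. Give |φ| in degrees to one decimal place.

|φ| = 81.3°

Polar night requires cos H₀ = −tan φ tan δ ≥ 1, i.e. tan φ tan δ ≤ −1.
The boundary is |tan φ| · |tan δ| = 1, so |φ| = 90° − |δ| = 90° − 8.7° = 81.3° in the southern hemisphere.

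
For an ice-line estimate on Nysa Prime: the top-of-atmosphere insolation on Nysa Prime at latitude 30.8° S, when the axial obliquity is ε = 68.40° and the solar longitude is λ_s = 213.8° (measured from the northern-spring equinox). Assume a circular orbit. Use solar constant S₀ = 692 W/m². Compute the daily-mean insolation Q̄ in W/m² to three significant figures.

Q̄ ≈ 264 W/m²

Solar declination: sin δ = sin ε · sin λ_s = sin 68.40° × sin 213.8° = -0.51723, so δ = -31.147°.
cos H₀ = −tan(-30.8°) tan(-31.147°) = -0.3603, H₀ = 1.9393 rad.
Bracket: H₀ sin φ sin δ + cos φ cos δ sin H₀ = 1.9393×-0.51204×-0.51723 + 0.85896×0.85585×0.93285 = 0.513609 + 0.685776 = 1.199385.
Q̄ = (S₀/π) × [bracket] = (692/π) × 1.199385 = 264.2 W/m².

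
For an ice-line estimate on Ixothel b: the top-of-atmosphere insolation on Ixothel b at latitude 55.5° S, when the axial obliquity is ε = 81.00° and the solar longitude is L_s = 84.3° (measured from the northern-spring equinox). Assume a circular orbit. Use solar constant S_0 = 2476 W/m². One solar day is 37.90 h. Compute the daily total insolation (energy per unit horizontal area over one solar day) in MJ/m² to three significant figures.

0.00 MJ/m²

Solar declination: sin δ = sin ε · sin L_s = sin 81.00° × sin 84.3° = 0.98280, so δ = +79.359°.
cos h₀ = −tan(-55.5°) tan(+79.359°) = 7.7444 ≥ 1 ⇒ polar night, h₀ = 0 and Q̄ = 0.
Daily total = Q̄ × 37.90 h × 3600 s/h = 0.00 MJ/m².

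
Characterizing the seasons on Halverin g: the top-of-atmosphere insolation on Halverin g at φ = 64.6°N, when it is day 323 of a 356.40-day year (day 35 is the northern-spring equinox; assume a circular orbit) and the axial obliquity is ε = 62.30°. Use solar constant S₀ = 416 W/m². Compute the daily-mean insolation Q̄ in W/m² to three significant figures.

Solar longitude: λ_s = 360° × (323 − 35)/356.40 = 290.909°.
sin δ = sin 62.30° × sin 290.909° = -0.82709, so δ = -55.801°.
cos H₀ = −tan(+64.6°) tan(-55.801°) = 3.0990 ≥ 1 ⇒ polar night, H₀ = 0 and Q̄ = 0.

Q̄ ≈ 0.00 W/m²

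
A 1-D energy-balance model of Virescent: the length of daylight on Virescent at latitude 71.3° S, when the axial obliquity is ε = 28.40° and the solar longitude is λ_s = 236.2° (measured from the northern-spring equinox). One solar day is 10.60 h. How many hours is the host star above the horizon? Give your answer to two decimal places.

10.60 h

Solar declination: sin δ = sin ε · sin λ_s = sin 28.40° × sin 236.2° = -0.39524, so δ = -23.281°.
Sunrise equation: cos H₀ = −tan φ · tan δ = -1.2712 ≤ −1, so the host star never sets (polar day) and H₀ = π.
Daylight = 2H₀/(2π) × 10.60 h = (3.1416/π) × 10.60 = 10.60 h.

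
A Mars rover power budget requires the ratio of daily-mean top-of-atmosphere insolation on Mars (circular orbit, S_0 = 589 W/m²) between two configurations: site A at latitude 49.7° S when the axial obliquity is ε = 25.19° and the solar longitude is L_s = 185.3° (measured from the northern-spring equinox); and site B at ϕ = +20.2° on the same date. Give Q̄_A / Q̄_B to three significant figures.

Q̄_A / Q̄_B ≈ 0.757

— Configuration A (ϕ=-49.7°):
Solar declination: sin δ = sin ε · sin L_s = sin 25.19° × sin 185.3° = -0.03931, so δ = -2.253°.
cos h₀ = −tan(-49.7°) tan(-2.253°) = -0.0464, h₀ = 1.6172 rad.
Bracket: h₀ sin ϕ sin δ + cos ϕ cos δ sin h₀ = 1.6172×-0.76267×-0.03931 + 0.64679×0.99923×0.99892 = 0.048485 + 0.645594 = 0.694079.
Q̄ = (S_0/π) × [bracket] = (589/π) × 0.694079 = 130.13 W/m².
— Configuration B (ϕ=+20.2°):
cos h₀ = −tan(+20.2°) tan(-2.253°) = 0.0145, h₀ = 1.5563 rad.
Bracket: h₀ sin ϕ sin δ + cos ϕ cos δ sin h₀ = 1.5563×0.34530×-0.03931 + 0.93849×0.99923×0.99990 = -0.021125 + 0.937674 = 0.916549.
Q̄ = (S_0/π) × [bracket] = (589/π) × 0.916549 = 171.84 W/m².
Ratio Q̄_A / Q̄_B = 130.13 / 171.84 = 0.7573.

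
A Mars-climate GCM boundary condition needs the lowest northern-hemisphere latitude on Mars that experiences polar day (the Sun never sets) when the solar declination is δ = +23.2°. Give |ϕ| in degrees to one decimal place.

Polar day requires cos h₀ = −tan ϕ tan δ ≤ −1, i.e. tan ϕ tan δ ≥ 1.
The boundary is |tan ϕ| · |tan δ| = 1, so |ϕ| = 90° − |δ| = 90° − 23.2° = 66.8° in the northern hemisphere.

|ϕ| = 66.8°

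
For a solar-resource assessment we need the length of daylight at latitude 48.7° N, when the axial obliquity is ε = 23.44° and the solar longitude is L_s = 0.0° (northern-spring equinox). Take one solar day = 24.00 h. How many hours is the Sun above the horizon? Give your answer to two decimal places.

Solar declination: sin δ = sin ε · sin L_s = sin 23.44° × sin 0.0° = 0.00000, so δ = +0.000°.
cos h₀ = −tan ϕ · tan δ = −tan(+48.7°) × tan(+0.000°) = -0.0000, so h₀ = 1.5708 rad = 90.00°.
Daylight = 2h₀/(2π) × 24.00 h = (1.5708/π) × 24.00 = 12.00 h.

12.00 h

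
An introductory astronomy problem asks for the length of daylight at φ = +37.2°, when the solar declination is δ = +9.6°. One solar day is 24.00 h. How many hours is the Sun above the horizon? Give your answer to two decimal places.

cos H₀ = −tan φ · tan δ = −tan(+37.2°) × tan(+9.600°) = -0.1284, so H₀ = 1.6995 rad = 97.38°.
Daylight = 2H₀/(2π) × 24.00 h = (1.6995/π) × 24.00 = 12.98 h.

12.98 h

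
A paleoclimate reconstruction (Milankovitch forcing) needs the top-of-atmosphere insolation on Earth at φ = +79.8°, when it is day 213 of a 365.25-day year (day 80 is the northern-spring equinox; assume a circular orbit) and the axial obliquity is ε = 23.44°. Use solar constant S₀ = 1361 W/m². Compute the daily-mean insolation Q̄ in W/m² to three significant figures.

Q̄ ≈ 402 W/m²

Solar longitude: λ_s = 360° × (213 − 80)/365.25 = 131.088°.
sin δ = sin 23.44° × sin 131.088° = 0.29981, so δ = +17.446°.
cos H₀ = −tan(+79.8°) tan(+17.446°) = -1.7466 ≤ −1 ⇒ polar day, H₀ = π.
Bracket: H₀ sin φ sin δ + cos φ cos δ sin H₀ = 3.1416×0.98420×0.29981 + 0.17708×0.95400×0.00000 = 0.927001 + 0.000000 = 0.927001.
Q̄ = (S₀/π) × [bracket] = (1361/π) × 0.927001 = 401.6 W/m².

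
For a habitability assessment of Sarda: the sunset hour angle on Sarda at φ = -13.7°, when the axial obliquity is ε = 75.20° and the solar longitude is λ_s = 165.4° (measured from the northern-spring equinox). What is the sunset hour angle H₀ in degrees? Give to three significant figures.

Solar declination: sin δ = sin ε · sin λ_s = sin 75.20° × sin 165.4° = 0.24371, so δ = +14.105°.
cos H₀ = −tan φ · tan δ = −tan(-13.7°) × tan(+14.105°) = 0.0613, so H₀ = 1.5095 rad = 86.49°.

H₀ = 86.5°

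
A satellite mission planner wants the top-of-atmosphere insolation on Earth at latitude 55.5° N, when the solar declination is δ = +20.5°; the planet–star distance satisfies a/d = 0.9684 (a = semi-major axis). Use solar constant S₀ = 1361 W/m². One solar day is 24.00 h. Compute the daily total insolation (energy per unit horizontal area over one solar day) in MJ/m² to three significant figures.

cos H₀ = −tan(+55.5°) tan(+20.500°) = -0.5440, H₀ = 2.1460 rad.
Bracket: H₀ sin φ sin δ + cos φ cos δ sin H₀ = 2.1460×0.82413×0.35021 + 0.56641×0.93667×0.83908 = 0.619375 + 0.445165 = 1.064540.
Inverse-square distance factor (a/d)² = 0.9684² = 0.937799.
Q̄ = (S₀/π) × 0.937799 × [bracket] = (1361/π) × 0.937799 × 1.064540 = 432.49 W/m².
Daily total = Q̄ × 24.00 h × 3600 s/h = 432.49 × 24.00 × 3600 / 10⁶ = 37.37 MJ/m².

37.4 MJ/m²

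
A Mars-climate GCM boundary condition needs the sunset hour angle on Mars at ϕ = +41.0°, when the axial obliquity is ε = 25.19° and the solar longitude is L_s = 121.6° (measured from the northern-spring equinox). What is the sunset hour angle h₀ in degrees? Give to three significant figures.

h₀ = 110°

Solar declination: sin δ = sin ε · sin L_s = sin 25.19° × sin 121.6° = 0.36251, so δ = +21.255°.
cos h₀ = −tan ϕ · tan δ = −tan(+41.0°) × tan(+21.255°) = -0.3381, so h₀ = 1.9157 rad = 109.76°.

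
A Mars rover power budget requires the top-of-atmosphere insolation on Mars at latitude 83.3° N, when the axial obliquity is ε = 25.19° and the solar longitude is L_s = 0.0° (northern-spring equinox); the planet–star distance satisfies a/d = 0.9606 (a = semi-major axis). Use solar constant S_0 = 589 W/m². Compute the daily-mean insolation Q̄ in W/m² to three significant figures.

Q̄ ≈ 20.2 W/m²

Solar declination: sin δ = sin ε · sin L_s = sin 25.19° × sin 0.0° = 0.00000, so δ = +0.000°.
cos h₀ = −tan(+83.3°) tan(+0.000°) = -0.0000, h₀ = 1.5708 rad.
Bracket: h₀ sin ϕ sin δ + cos ϕ cos δ sin h₀ = 1.5708×0.99317×0.00000 + 0.11667×1.00000×1.00000 = 0.000000 + 0.116670 = 0.116670.
Inverse-square distance factor (a/d)² = 0.9606² = 0.922752.
Q̄ = (S_0/π) × 0.922752 × [bracket] = (589/π) × 0.922752 × 0.116670 = 20.18 W/m².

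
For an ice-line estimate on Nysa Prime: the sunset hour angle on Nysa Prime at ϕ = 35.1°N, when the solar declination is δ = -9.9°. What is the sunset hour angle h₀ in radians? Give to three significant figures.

cos h₀ = −tan ϕ · tan δ = −tan(+35.1°) × tan(-9.900°) = 0.1227, so h₀ = 1.4478 rad = 82.95°.

h₀ = 1.45 rad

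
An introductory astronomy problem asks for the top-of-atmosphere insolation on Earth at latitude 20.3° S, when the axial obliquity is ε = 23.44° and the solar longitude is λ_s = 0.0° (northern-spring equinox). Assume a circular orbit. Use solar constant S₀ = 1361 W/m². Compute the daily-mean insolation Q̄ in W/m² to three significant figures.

Solar declination: sin δ = sin ε · sin λ_s = sin 23.44° × sin 0.0° = 0.00000, so δ = +0.000°.
cos H₀ = −tan(-20.3°) tan(+0.000°) = 0.0000, H₀ = 1.5708 rad.
Bracket: H₀ sin φ sin δ + cos φ cos δ sin H₀ = 1.5708×-0.34694×0.00000 + 0.93789×1.00000×1.00000 = -0.000000 + 0.937890 = 0.937890.
Q̄ = (S₀/π) × [bracket] = (1361/π) × 0.937890 = 406.3 W/m².

Q̄ ≈ 406 W/m²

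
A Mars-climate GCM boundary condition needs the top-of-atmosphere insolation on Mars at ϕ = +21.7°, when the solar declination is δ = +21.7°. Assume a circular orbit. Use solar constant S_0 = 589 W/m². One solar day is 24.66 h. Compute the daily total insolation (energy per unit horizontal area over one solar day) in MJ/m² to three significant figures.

cos h₀ = −tan(+21.7°) tan(+21.700°) = -0.1584, h₀ = 1.7298 rad.
Bracket: h₀ sin ϕ sin δ + cos ϕ cos δ sin h₀ = 1.7298×0.36975×0.36975 + 0.92913×0.92913×0.98738 = 0.236490 + 0.852388 = 1.088878.
Q̄ = (S_0/π) × [bracket] = (589/π) × 1.088878 = 204.15 W/m².
Daily total = Q̄ × 24.66 h × 3600 s/h = 204.15 × 24.66 × 3600 / 10⁶ = 18.12 MJ/m².

18.1 MJ/m²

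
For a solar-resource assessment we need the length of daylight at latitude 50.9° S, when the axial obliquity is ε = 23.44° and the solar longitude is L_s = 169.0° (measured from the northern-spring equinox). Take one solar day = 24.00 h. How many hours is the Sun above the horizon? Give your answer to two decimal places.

11.28 h

Solar declination: sin δ = sin ε · sin L_s = sin 23.44° × sin 169.0° = 0.07590, so δ = +4.353°.
cos h₀ = −tan ϕ · tan δ = −tan(-50.9°) × tan(+4.353°) = 0.0937, so h₀ = 1.4770 rad = 84.63°.
Daylight = 2h₀/(2π) × 24.00 h = (1.4770/π) × 24.00 = 11.28 h.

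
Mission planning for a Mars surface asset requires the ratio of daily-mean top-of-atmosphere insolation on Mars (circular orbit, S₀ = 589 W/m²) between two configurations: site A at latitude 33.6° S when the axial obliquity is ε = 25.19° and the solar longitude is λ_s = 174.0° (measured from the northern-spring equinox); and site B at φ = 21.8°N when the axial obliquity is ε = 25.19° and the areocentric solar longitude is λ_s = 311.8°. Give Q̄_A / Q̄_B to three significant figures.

Q̄_A / Q̄_B ≈ 1.13

— Configuration A (φ=-33.6°):
Solar declination: sin δ = sin ε · sin λ_s = sin 25.19° × sin 174.0° = 0.04449, so δ = +2.550°.
cos H₀ = −tan(-33.6°) tan(+2.550°) = 0.0296, H₀ = 1.5412 rad.
Bracket: H₀ sin φ sin δ + cos φ cos δ sin H₀ = 1.5412×-0.55339×0.04449 + 0.83292×0.99901×0.99956 = -0.037945 + 0.831729 = 0.793784.
Q̄ = (S₀/π) × [bracket] = (589/π) × 0.793784 = 148.82 W/m².
— Configuration B (φ=+21.8°):
sin δ = sin 25.19° × sin 311.8° = -0.31729, so δ = -18.499°.
cos H₀ = −tan(+21.8°) tan(-18.499°) = 0.1338, H₀ = 1.4366 rad.
Bracket: H₀ sin φ sin δ + cos φ cos δ sin H₀ = 1.4366×0.37137×-0.31729 + 0.92849×0.94833×0.99101 = -0.169277 + 0.872599 = 0.703322.
Q̄ = (S₀/π) × [bracket] = (589/π) × 0.703322 = 131.86 W/m².
Ratio Q̄_A / Q̄_B = 148.82 / 131.86 = 1.129.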